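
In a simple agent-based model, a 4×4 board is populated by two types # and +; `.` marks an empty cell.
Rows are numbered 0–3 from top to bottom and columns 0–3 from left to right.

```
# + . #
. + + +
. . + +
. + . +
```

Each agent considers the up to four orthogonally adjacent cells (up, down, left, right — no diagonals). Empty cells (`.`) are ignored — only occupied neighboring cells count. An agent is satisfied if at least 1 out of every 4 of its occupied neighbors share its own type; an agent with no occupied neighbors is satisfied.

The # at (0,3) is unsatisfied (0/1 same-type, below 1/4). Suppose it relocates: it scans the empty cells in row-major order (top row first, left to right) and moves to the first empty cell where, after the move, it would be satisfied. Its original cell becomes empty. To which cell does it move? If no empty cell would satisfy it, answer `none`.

Vacating (0,3). Empty cells in order:
  (0,2): 0/2 same-type → still unsatisfied.
  (1,0): 1/2 same-type → satisfied — stop here.

(1,0)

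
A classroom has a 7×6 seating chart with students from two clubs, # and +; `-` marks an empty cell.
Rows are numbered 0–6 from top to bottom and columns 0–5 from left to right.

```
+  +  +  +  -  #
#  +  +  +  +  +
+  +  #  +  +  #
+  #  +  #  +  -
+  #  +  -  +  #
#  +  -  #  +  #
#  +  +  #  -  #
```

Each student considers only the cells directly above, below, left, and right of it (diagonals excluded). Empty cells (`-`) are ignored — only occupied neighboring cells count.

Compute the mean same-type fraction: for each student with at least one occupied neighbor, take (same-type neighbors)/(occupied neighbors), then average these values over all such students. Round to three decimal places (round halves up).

Row 0: (0,0)+ 1/2 · (0,1)+ 3/3 · (0,2)+ 3/3 · (0,3)+ 2/2 · (0,5)# 0/1
Row 1: (1,0)# 0/3 · (1,1)+ 3/4 · (1,2)+ 3/4 · (1,3)+ 4/4 · (1,4)+ 3/3 · (1,5)+ 1/3
Row 2: (2,0)+ 2/3 · (2,1)+ 2/4 · (2,2)# 0/4 · (2,3)+ 2/4 · (2,4)+ 3/4 · (2,5)# 0/2
Row 3: (3,0)+ 2/3 · (3,1)# 1/4 · (3,2)+ 1/4 · (3,3)# 0/3 · (3,4)+ 2/3
Row 4: (4,0)+ 1/3 · (4,1)# 1/4 · (4,2)+ 1/2 · (4,4)+ 2/3 · (4,5)# 1/2
Row 5: (5,0)# 1/3 · (5,1)+ 1/3 · (5,3)# 1/2 · (5,4)+ 1/3 · (5,5)# 2/3
Row 6: (6,0)# 1/2 · (6,1)+ 2/3 · (6,2)+ 1/2 · (6,3)# 1/2 · (6,5)# 1/1
Sum over 37 students: 1/2 + 3/3 + 3/3 + 2/2 + 0/1 + 0/3 + 3/4 + 3/4 + 4/4 + 3/3 + 1/3 + 2/3 + 2/4 + 0/4 + 2/4 + 3/4 + 0/2 + 2/3 + 1/4 + 1/4 + 0/3 + 2/3 + 1/3 + 1/4 + 1/2 + 2/3 + 1/2 + 1/3 + 1/3 + 1/2 + 1/3 + 2/3 + 1/2 + 2/3 + 1/2 + 1/2 + 1/1 = 115/6; mean = 115/6 ÷ 37 = 115/222 = 0.518018… → 0.518.

0.518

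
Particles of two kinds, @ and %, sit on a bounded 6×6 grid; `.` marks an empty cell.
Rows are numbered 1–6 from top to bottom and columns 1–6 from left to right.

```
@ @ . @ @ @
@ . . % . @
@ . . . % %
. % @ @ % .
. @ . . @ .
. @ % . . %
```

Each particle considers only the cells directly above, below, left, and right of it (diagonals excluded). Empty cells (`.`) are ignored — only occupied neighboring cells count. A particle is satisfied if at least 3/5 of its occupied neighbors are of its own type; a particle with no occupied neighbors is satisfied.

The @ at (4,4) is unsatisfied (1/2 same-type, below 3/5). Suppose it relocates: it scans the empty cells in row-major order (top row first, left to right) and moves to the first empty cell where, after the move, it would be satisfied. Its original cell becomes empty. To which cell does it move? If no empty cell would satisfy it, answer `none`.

Vacating (4,4). Empty cells in order:
  (1,3): 2/2 same-type → satisfied — stop here.

(1,3)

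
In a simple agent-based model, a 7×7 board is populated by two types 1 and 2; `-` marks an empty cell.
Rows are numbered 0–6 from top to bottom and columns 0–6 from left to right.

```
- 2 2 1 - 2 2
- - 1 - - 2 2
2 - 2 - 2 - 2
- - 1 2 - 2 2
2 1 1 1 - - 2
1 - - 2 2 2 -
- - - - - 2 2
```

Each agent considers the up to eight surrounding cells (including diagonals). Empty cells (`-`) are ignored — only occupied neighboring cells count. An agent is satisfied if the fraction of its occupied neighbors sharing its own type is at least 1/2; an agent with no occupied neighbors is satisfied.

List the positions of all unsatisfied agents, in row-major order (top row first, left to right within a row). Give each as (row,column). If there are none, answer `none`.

(0,2), (1,2), (2,2), (3,3), (4,0), (4,3), (5,3)

(0,1)2 1/2 ok
(0,2)2 1/3 unhappy
(0,3)1 1/2 ok
(0,5)2 3/3 ok
(0,6)2 3/3 ok
(1,2)1 1/4 unhappy
(1,5)2 5/5 ok
(1,6)2 4/4 ok
(2,0)2 0/0 ok
(2,2)2 1/3 unhappy
(2,4)2 3/3 ok
(2,6)2 4/4 ok
(3,2)1 3/5 ok
(3,3)2 2/5 unhappy
(3,5)2 4/4 ok
(3,6)2 3/3 ok
(4,0)2 0/2 unhappy
(4,1)1 3/4 ok
(4,2)1 3/5 ok
(4,3)1 2/5 unhappy
(4,6)2 3/3 ok
(5,0)1 1/2 ok
(5,3)2 1/3 unhappy
(5,4)2 3/4 ok
(5,5)2 4/4 ok
(6,5)2 3/3 ok
(6,6)2 2/2 ok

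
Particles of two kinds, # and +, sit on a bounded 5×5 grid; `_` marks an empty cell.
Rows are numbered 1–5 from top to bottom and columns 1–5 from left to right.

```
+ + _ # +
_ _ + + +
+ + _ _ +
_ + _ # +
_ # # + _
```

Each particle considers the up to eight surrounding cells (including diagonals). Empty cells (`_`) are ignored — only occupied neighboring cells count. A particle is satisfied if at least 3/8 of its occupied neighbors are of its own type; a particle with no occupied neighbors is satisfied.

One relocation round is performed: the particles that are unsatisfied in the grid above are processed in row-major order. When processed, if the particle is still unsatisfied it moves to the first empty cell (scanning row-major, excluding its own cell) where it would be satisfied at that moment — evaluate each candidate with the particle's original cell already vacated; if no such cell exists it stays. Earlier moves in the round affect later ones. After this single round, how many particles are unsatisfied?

Initially unsatisfied (in order): (1,4), (4,4), (5,4).
  (1,4) → (4,3).
  (4,4): now satisfied by earlier moves; stays.
  (5,4) → (1,3).
Resulting grid:
+ + + _ +
_ _ + + +
+ + _ _ +
_ + # # +
_ # # _ _
All satisfied now.

0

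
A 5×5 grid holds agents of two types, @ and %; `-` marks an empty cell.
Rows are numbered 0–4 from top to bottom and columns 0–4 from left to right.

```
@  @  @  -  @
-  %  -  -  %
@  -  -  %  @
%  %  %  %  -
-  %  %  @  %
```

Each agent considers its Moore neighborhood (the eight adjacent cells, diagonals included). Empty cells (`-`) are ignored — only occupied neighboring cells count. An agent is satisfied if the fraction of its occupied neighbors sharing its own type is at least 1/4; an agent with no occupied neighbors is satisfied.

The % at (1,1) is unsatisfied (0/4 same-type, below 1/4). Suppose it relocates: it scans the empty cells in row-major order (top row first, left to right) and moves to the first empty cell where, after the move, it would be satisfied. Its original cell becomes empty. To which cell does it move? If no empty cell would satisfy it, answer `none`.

(0,3)

Vacating (1,1). Empty cells in order:
  (0,3): 1/3 same-type → satisfied — stop here.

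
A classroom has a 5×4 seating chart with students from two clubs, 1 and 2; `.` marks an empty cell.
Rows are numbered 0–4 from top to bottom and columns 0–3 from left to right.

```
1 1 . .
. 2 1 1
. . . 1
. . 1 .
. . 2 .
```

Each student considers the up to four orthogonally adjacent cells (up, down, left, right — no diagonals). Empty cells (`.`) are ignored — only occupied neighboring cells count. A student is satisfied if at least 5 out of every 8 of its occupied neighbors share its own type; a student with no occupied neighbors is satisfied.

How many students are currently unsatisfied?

5

Row 0: (0,0)1 1/1 ✓ · (0,1)1 1/2 ✗
Row 1: (1,1)2 0/2 ✗ · (1,2)1 1/2 ✗ · (1,3)1 2/2 ✓
Row 2: (2,3)1 1/1 ✓
Row 3: (3,2)1 0/1 ✗
Row 4: (4,2)2 0/1 ✗
Unsatisfied: (0,1), (1,1), (1,2), (3,2), (4,2) — 5 in total.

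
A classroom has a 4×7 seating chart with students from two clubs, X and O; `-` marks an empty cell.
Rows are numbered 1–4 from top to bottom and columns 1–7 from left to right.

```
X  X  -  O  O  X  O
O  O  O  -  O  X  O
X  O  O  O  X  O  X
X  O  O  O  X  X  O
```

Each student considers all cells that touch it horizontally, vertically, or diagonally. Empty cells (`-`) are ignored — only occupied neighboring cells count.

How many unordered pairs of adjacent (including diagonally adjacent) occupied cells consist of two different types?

Scan each occupied cell's neighbors to the right and below (and the two forward diagonals) so each pair is counted once.
Row 1: X(1,1)–X(1,2)= X(1,1)–O(2,1)≠ X(1,1)–O(2,2)≠ X(1,2)–O(2,2)≠ X(1,2)–O(2,3)≠ X(1,2)–O(2,1)≠ O(1,4)–O(1,5)= O(1,4)–O(2,5)= O(1,4)–O(2,3)= O(1,5)–X(1,6)≠ O(1,5)–O(2,5)= O(1,5)–X(2,6)≠ X(1,6)–O(1,7)≠ X(1,6)–X(2,6)= X(1,6)–O(2,7)≠ X(1,6)–O(2,5)≠ O(1,7)–O(2,7)= O(1,7)–X(2,6)≠  → 11/18 unlike.
Row 2: O(2,1)–O(2,2)= O(2,1)–X(3,1)≠ O(2,1)–O(3,2)= O(2,2)–O(2,3)= O(2,2)–O(3,2)= O(2,2)–O(3,3)= O(2,2)–X(3,1)≠ O(2,3)–O(3,3)= O(2,3)–O(3,4)= O(2,3)–O(3,2)= O(2,5)–X(2,6)≠ O(2,5)–X(3,5)≠ O(2,5)–O(3,6)= O(2,5)–O(3,4)= X(2,6)–O(2,7)≠ X(2,6)–O(3,6)≠ X(2,6)–X(3,7)= X(2,6)–X(3,5)= O(2,7)–X(3,7)≠ O(2,7)–O(3,6)=  → 7/20 unlike.
Row 3: X(3,1)–O(3,2)≠ X(3,1)–X(4,1)= X(3,1)–O(4,2)≠ O(3,2)–O(3,3)= O(3,2)–O(4,2)= O(3,2)–O(4,3)= O(3,2)–X(4,1)≠ O(3,3)–O(3,4)= O(3,3)–O(4,3)= O(3,3)–O(4,4)= O(3,3)–O(4,2)= O(3,4)–X(3,5)≠ O(3,4)–O(4,4)= O(3,4)–X(4,5)≠ O(3,4)–O(4,3)= X(3,5)–O(3,6)≠ X(3,5)–X(4,5)= X(3,5)–X(4,6)= X(3,5)–O(4,4)≠ O(3,6)–X(3,7)≠ O(3,6)–X(4,6)≠ O(3,6)–O(4,7)= O(3,6)–X(4,5)≠ X(3,7)–O(4,7)≠ X(3,7)–X(4,6)=  → 11/25 unlike.
Row 4: X(4,1)–O(4,2)≠ O(4,2)–O(4,3)= O(4,3)–O(4,4)= O(4,4)–X(4,5)≠ X(4,5)–X(4,6)= X(4,6)–O(4,7)≠  → 3/6 unlike.
Total adjacent occupied pairs: 69; unlike-type pairs: 32.

32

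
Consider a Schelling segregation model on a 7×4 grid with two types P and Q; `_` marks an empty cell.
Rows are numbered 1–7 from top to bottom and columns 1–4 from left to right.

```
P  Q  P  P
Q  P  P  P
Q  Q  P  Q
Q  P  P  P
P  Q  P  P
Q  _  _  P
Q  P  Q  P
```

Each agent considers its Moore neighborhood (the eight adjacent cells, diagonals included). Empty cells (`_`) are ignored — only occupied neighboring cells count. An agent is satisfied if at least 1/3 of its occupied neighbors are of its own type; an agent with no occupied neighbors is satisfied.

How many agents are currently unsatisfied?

5

(1,1)P 1/3 ✓
(1,2)Q 1/5 ✗
(1,3)P 4/5 ✓
(1,4)P 3/3 ✓
(2,1)Q 3/5 ✓
(2,2)P 4/8 ✓
(2,3)P 5/8 ✓
(2,4)P 4/5 ✓
(3,1)Q 3/5 ✓
(3,2)Q 3/8 ✓
(3,3)P 6/8 ✓
(3,4)Q 0/5 ✗
(4,1)Q 3/5 ✓
(4,2)P 4/8 ✓
(4,3)P 5/8 ✓
(4,4)P 4/5 ✓
(5,1)P 1/4 ✗
(5,2)Q 2/6 ✓
(5,3)P 5/6 ✓
(5,4)P 4/4 ✓
(6,1)Q 2/4 ✓
(6,4)P 3/4 ✓
(7,1)Q 1/2 ✓
(7,2)P 0/3 ✗
(7,3)Q 0/3 ✗
(7,4)P 1/2 ✓
Unsatisfied: (1,2), (3,4), (5,1), (7,2), (7,3) — 5 in total.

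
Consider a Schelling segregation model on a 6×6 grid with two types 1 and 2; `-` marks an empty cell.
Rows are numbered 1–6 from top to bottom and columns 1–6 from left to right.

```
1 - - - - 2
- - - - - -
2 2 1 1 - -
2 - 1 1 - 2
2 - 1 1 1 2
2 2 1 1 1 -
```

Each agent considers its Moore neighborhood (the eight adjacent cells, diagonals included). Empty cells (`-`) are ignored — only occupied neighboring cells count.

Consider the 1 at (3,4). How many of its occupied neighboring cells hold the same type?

Occupied neighbors of (3,4): (3,3)=1, (4,3)=1, (4,4)=1.
Same type (1): 3 of 3.

3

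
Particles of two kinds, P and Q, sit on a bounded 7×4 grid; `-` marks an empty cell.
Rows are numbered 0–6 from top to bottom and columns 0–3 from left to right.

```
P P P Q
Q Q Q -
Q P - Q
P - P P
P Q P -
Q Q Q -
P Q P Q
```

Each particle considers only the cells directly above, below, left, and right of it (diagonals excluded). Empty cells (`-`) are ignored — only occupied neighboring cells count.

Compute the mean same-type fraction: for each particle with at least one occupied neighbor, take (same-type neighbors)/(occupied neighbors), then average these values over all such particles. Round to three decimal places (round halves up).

0.370

Row 0: (0,0)P 1/2 · (0,1)P 2/3 · (0,2)P 1/3 · (0,3)Q 0/1
Row 1: (1,0)Q 2/3 · (1,1)Q 2/4 · (1,2)Q 1/2
Row 2: (2,0)Q 1/3 · (2,1)P 0/2 · (2,3)Q 0/1
Row 3: (3,0)P 1/2 · (3,2)P 2/2 · (3,3)P 1/2
Row 4: (4,0)P 1/3 · (4,1)Q 1/3 · (4,2)P 1/3
Row 5: (5,0)Q 1/3 · (5,1)Q 4/4 · (5,2)Q 1/3
Row 6: (6,0)P 0/2 · (6,1)Q 1/3 · (6,2)P 0/3 · (6,3)Q 0/1
Sum over 23 particles: 1/2 + 2/3 + 1/3 + 0/1 + 2/3 + 2/4 + 1/2 + 1/3 + 0/2 + 0/1 + 1/2 + 2/2 + 1/2 + 1/3 + 1/3 + 1/3 + 1/3 + 4/4 + 1/3 + 0/2 + 1/3 + 0/3 + 0/1 = 17/2; mean = 17/2 ÷ 23 = 17/46 = 0.369565… → 0.370.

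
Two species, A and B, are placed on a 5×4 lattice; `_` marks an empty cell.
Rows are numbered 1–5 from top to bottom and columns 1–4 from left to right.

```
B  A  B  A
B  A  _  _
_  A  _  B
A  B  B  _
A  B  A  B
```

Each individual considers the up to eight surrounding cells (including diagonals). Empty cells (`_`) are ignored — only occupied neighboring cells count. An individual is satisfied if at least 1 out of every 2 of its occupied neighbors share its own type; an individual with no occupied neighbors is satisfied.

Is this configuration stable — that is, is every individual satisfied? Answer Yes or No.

(1,1)B 1/3 not
(1,2)A 1/4 not
(1,3)B 0/3 not
(1,4)A 0/1 not
(2,1)B 1/4 not
(2,2)A 2/5 not
(3,2)A 2/5 not
(3,4)B 1/1 satisfied
(4,1)A 2/4 satisfied
(4,2)B 2/6 not
(4,3)B 4/6 satisfied
(5,1)A 1/3 not
(5,2)B 2/5 not
(5,3)A 0/4 not
(5,4)B 1/2 satisfied
For instance (1,1) has only 1/3 same-type neighbors, below 1/2.

No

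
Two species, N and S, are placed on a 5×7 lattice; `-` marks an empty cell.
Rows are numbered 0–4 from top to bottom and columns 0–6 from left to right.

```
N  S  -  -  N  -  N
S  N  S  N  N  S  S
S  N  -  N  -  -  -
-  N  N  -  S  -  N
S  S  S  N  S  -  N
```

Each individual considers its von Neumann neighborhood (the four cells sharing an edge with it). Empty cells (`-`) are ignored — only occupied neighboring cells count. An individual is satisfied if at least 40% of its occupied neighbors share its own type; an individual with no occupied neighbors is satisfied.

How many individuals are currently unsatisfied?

8

Row 0: (0,0)N 0/2 not · (0,1)S 0/2 not · (0,4)N 1/1 satisfied · (0,6)N 0/1 not
Row 1: (1,0)S 1/3 not · (1,1)N 1/4 not · (1,2)S 0/2 not · (1,3)N 2/3 satisfied · (1,4)N 2/3 satisfied · (1,5)S 1/2 satisfied · (1,6)S 1/2 satisfied
Row 2: (2,0)S 1/2 satisfied · (2,1)N 2/3 satisfied · (2,3)N 1/1 satisfied
Row 3: (3,1)N 2/3 satisfied · (3,2)N 1/2 satisfied · (3,4)S 1/1 satisfied · (3,6)N 1/1 satisfied
Row 4: (4,0)S 1/1 satisfied · (4,1)S 2/3 satisfied · (4,2)S 1/3 not · (4,3)N 0/2 not · (4,4)S 1/2 satisfied · (4,6)N 1/1 satisfied
Unsatisfied: (0,0), (0,1), (0,6), (1,0), (1,1), (1,2), (4,2), (4,3) — 8 in total.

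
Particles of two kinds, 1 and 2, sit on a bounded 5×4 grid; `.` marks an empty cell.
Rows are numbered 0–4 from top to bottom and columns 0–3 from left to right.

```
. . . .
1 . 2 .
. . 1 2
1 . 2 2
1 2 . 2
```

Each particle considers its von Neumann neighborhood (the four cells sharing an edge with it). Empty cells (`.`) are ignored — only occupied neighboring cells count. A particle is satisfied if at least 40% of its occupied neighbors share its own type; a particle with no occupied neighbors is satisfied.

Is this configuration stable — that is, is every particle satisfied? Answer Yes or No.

Row 1: (1,0)1 0/0 ok · (1,2)2 0/1 unhappy
Row 2: (2,2)1 0/3 unhappy · (2,3)2 1/2 ok
Row 3: (3,0)1 1/1 ok · (3,2)2 1/2 ok · (3,3)2 3/3 ok
Row 4: (4,0)1 1/2 ok · (4,1)2 0/1 unhappy · (4,3)2 1/1 ok
For instance (1,2) has only 0/1 same-type neighbors, below 2/5.

No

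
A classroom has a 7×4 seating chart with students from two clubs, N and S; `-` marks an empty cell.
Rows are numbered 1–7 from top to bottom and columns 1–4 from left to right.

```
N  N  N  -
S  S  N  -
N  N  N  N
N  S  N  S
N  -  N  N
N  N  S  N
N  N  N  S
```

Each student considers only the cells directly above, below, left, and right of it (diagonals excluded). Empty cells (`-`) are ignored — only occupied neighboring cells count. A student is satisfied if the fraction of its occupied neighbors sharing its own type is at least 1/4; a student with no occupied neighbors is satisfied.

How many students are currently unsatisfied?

(1,1)N 1/2 satisfied
(1,2)N 2/3 satisfied
(1,3)N 2/2 satisfied
(2,1)S 1/3 satisfied
(2,2)S 1/4 satisfied
(2,3)N 2/3 satisfied
(3,1)N 2/3 satisfied
(3,2)N 2/4 satisfied
(3,3)N 4/4 satisfied
(3,4)N 1/2 satisfied
(4,1)N 2/3 satisfied
(4,2)S 0/3 not
(4,3)N 2/4 satisfied
(4,4)S 0/3 not
(5,1)N 2/2 satisfied
(5,3)N 2/3 satisfied
(5,4)N 2/3 satisfied
(6,1)N 3/3 satisfied
(6,2)N 2/3 satisfied
(6,3)S 0/4 not
(6,4)N 1/3 satisfied
(7,1)N 2/2 satisfied
(7,2)N 3/3 satisfied
(7,3)N 1/3 satisfied
(7,4)S 0/2 not
Unsatisfied: (4,2), (4,4), (6,3), (7,4) — 4 in total.

4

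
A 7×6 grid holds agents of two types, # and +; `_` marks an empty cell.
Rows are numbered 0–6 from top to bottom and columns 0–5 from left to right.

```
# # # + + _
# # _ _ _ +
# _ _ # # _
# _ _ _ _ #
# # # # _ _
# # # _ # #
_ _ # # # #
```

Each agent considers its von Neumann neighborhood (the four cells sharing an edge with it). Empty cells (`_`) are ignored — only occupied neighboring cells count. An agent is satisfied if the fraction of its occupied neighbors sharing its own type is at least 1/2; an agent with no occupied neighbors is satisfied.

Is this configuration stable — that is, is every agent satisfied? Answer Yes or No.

Row 0: (0,0)# 2/2 ✓ · (0,1)# 3/3 ✓ · (0,2)# 1/2 ✓ · (0,3)+ 1/2 ✓ · (0,4)+ 1/1 ✓
Row 1: (1,0)# 3/3 ✓ · (1,1)# 2/2 ✓ · (1,5)+ 0/0 ✓
Row 2: (2,0)# 2/2 ✓ · (2,3)# 1/1 ✓ · (2,4)# 1/1 ✓
Row 3: (3,0)# 2/2 ✓ · (3,5)# 0/0 ✓
Row 4: (4,0)# 3/3 ✓ · (4,1)# 3/3 ✓ · (4,2)# 3/3 ✓ · (4,3)# 1/1 ✓
Row 5: (5,0)# 2/2 ✓ · (5,1)# 3/3 ✓ · (5,2)# 3/3 ✓ · (5,4)# 2/2 ✓ · (5,5)# 2/2 ✓
Row 6: (6,2)# 2/2 ✓ · (6,3)# 2/2 ✓ · (6,4)# 3/3 ✓ · (6,5)# 2/2 ✓
All meet the threshold, so the configuration is stable.

Yes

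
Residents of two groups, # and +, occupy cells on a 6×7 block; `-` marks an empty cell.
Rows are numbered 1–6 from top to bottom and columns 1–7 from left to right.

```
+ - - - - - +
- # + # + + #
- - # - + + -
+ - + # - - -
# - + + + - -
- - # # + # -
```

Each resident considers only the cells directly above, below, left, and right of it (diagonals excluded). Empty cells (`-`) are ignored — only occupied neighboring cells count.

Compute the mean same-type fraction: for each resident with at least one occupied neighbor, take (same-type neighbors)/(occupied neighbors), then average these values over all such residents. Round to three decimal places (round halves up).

0.333

Row 1: (1,1)+ — no occupied neighbors · (1,7)+ 0/1
Row 2: (2,2)# 0/1 · (2,3)+ 0/3 · (2,4)# 0/2 · (2,5)+ 2/3 · (2,6)+ 2/3 · (2,7)# 0/2
Row 3: (3,3)# 0/2 · (3,5)+ 2/2 · (3,6)+ 2/2
Row 4: (4,1)+ 0/1 · (4,3)+ 1/3 · (4,4)# 0/2
Row 5: (5,1)# 0/1 · (5,3)+ 2/3 · (5,4)+ 2/4 · (5,5)+ 2/2
Row 6: (6,3)# 1/2 · (6,4)# 1/3 · (6,5)+ 1/3 · (6,6)# 0/1
Sum over 21 residents: 0/1 + 0/1 + 0/3 + 0/2 + 2/3 + 2/3 + 0/2 + 0/2 + 2/2 + 2/2 + 0/1 + 1/3 + 0/2 + 0/1 + 2/3 + 2/4 + 2/2 + 1/2 + 1/3 + 1/3 + 0/1 = 7; mean = 7 ÷ 21 = 1/3 = 0.333333… → 0.333.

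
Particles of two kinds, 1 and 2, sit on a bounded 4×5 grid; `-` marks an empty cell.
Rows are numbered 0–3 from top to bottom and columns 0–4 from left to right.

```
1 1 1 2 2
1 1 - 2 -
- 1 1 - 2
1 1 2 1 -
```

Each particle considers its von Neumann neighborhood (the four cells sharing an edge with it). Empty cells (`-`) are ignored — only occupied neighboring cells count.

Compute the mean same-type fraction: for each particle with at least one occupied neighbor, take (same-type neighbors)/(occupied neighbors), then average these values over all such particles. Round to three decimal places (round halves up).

Row 0: (0,0)1 2/2 · (0,1)1 3/3 · (0,2)1 1/2 · (0,3)2 2/3 · (0,4)2 1/1
Row 1: (1,0)1 2/2 · (1,1)1 3/3 · (1,3)2 1/1
Row 2: (2,1)1 3/3 · (2,2)1 1/2 · (2,4)2 — no occupied neighbors
Row 3: (3,0)1 1/1 · (3,1)1 2/3 · (3,2)2 0/3 · (3,3)1 0/1
Sum over 14 particles: 2/2 + 3/3 + 1/2 + 2/3 + 1/1 + 2/2 + 3/3 + 1/1 + 3/3 + 1/2 + 1/1 + 2/3 + 0/3 + 0/1 = 31/3; mean = 31/3 ÷ 14 = 31/42 = 0.738095… → 0.738.

0.738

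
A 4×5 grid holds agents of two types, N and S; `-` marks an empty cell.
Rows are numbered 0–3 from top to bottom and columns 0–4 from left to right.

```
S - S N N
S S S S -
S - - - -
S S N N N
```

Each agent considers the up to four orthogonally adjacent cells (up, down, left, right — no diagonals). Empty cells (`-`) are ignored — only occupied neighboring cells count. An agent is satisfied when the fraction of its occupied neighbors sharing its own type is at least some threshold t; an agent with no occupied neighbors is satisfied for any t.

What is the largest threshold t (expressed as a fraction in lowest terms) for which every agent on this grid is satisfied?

Row 0: (0,0)S 1/1 · (0,2)S 1/2 · (0,3)N 1/3 · (0,4)N 1/1
Row 1: (1,0)S 3/3 · (1,1)S 2/2 · (1,2)S 3/3 · (1,3)S 1/2
Row 2: (2,0)S 2/2
Row 3: (3,0)S 2/2 · (3,1)S 1/2 · (3,2)N 1/2 · (3,3)N 2/2 · (3,4)N 1/1
The smallest same-type fraction is 1/3 at (0,3), which reduces to 1/3. Any threshold above that leaves this agent unsatisfied.

1/3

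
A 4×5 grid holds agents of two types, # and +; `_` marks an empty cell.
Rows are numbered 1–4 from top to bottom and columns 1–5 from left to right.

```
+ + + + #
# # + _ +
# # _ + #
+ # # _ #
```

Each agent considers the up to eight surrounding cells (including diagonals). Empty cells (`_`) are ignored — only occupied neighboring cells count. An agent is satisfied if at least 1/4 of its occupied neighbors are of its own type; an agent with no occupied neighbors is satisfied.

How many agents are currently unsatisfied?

2

(1,1)+ 1/3 ok
(1,2)+ 3/5 ok
(1,3)+ 3/4 ok
(1,4)+ 3/4 ok
(1,5)# 0/2 unhappy
(2,1)# 3/5 ok
(2,2)# 3/7 ok
(2,3)+ 4/6 ok
(2,5)+ 2/4 ok
(3,1)# 4/5 ok
(3,2)# 5/7 ok
(3,4)+ 2/5 ok
(3,5)# 1/3 ok
(4,1)+ 0/3 unhappy
(4,2)# 3/4 ok
(4,3)# 2/3 ok
(4,5)# 1/2 ok
Unsatisfied: (1,5), (4,1) — 2 in total.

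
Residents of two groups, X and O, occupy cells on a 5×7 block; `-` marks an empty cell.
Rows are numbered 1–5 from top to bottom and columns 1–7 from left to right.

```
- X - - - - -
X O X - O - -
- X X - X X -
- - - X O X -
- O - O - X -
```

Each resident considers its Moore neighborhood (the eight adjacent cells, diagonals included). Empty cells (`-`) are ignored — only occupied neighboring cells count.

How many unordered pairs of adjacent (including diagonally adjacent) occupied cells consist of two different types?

13

Scan each occupied cell's neighbors to the right and below (and the two forward diagonals) so each pair is counted once.
From row 1: 1 unlike of 3 pairs (running 1/3).
From row 2: 6 unlike of 9 pairs (running 7/12).
From row 3: 2 unlike of 8 pairs (running 9/20).
From row 4: 4 unlike of 6 pairs (running 13/26).
Total adjacent occupied pairs: 26; unlike-type pairs: 13.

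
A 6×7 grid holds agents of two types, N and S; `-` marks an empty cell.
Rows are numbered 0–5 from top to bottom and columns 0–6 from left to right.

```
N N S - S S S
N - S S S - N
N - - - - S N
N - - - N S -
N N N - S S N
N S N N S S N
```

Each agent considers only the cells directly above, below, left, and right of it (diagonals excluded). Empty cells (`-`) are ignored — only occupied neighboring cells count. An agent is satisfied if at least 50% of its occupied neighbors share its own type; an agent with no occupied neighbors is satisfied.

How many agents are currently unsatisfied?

2

Row 0: (0,0)N 2/2 ok · (0,1)N 1/2 ok · (0,2)S 1/2 ok · (0,4)S 2/2 ok · (0,5)S 2/2 ok · (0,6)S 1/2 ok
Row 1: (1,0)N 2/2 ok · (1,2)S 2/2 ok · (1,3)S 2/2 ok · (1,4)S 2/2 ok · (1,6)N 1/2 ok
Row 2: (2,0)N 2/2 ok · (2,5)S 1/2 ok · (2,6)N 1/2 ok
Row 3: (3,0)N 2/2 ok · (3,4)N 0/2 unhappy · (3,5)S 2/3 ok
Row 4: (4,0)N 3/3 ok · (4,1)N 2/3 ok · (4,2)N 2/2 ok · (4,4)S 2/3 ok · (4,5)S 3/4 ok · (4,6)N 1/2 ok
Row 5: (5,0)N 1/2 ok · (5,1)S 0/3 unhappy · (5,2)N 2/3 ok · (5,3)N 1/2 ok · (5,4)S 2/3 ok · (5,5)S 2/3 ok · (5,6)N 1/2 ok
Unsatisfied: (3,4), (5,1) — 2 in total.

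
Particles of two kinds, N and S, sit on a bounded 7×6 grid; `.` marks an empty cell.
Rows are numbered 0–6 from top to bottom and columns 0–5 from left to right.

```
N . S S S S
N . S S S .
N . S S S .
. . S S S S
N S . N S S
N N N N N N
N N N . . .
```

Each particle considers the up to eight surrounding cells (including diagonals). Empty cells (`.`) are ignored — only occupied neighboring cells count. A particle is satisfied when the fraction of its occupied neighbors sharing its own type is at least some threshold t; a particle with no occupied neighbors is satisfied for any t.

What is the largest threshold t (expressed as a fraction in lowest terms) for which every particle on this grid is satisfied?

(0,0)N 1/1
(0,2)S 3/3
(0,3)S 5/5
(0,4)S 4/4
(0,5)S 2/2
(1,0)N 2/2
(1,2)S 5/5
(1,3)S 8/8
(1,4)S 6/6
(2,0)N 1/1
(2,2)S 5/5
(2,3)S 8/8
(2,4)S 6/6
(3,2)S 4/5
(3,3)S 6/7
(3,4)S 6/7
(3,5)S 4/4
(4,0)N 2/3
(4,1)S 1/5
(4,3)N 3/7
(4,4)S 4/8
(4,5)S 3/5
(5,0)N 4/5
(5,1)N 6/7
(5,2)N 5/6
(5,3)N 4/5
(5,4)N 3/5
(5,5)N 1/3
(6,0)N 3/3
(6,1)N 5/5
(6,2)N 4/4
The smallest same-type fraction is 1/5 at (4,1), which reduces to 1/5. Any threshold above that leaves this particle unsatisfied.

1/5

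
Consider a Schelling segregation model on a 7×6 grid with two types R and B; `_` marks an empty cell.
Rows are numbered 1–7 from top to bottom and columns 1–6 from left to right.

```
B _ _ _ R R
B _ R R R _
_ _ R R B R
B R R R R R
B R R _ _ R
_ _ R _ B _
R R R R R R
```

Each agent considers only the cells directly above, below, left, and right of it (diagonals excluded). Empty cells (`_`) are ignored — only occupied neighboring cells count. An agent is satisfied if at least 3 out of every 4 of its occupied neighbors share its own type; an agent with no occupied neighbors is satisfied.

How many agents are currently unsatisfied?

10

(1,1)B 1/1 ✓
(1,5)R 2/2 ✓
(1,6)R 1/1 ✓
(2,1)B 1/1 ✓
(2,3)R 2/2 ✓
(2,4)R 3/3 ✓
(2,5)R 2/3 ✗
(3,3)R 3/3 ✓
(3,4)R 3/4 ✓
(3,5)B 0/4 ✗
(3,6)R 1/2 ✗
(4,1)B 1/2 ✗
(4,2)R 2/3 ✗
(4,3)R 4/4 ✓
(4,4)R 3/3 ✓
(4,5)R 2/3 ✗
(4,6)R 3/3 ✓
(5,1)B 1/2 ✗
(5,2)R 2/3 ✗
(5,3)R 3/3 ✓
(5,6)R 1/1 ✓
(6,3)R 2/2 ✓
(6,5)B 0/1 ✗
(7,1)R 1/1 ✓
(7,2)R 2/2 ✓
(7,3)R 3/3 ✓
(7,4)R 2/2 ✓
(7,5)R 2/3 ✗
(7,6)R 1/1 ✓
Unsatisfied: (2,5), (3,5), (3,6), (4,1), (4,2), (4,5), (5,1), (5,2), (6,5), (7,5) — 10 in total.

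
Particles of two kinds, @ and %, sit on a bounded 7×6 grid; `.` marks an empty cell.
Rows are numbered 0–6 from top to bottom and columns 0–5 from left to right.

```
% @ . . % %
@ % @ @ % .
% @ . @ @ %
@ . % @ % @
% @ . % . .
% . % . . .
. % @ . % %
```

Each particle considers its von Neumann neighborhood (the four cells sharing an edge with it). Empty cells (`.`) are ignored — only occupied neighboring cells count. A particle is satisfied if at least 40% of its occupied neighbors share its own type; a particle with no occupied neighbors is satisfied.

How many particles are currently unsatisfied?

20

Row 0: (0,0)% 0/2 unhappy · (0,1)@ 0/2 unhappy · (0,4)% 2/2 ok · (0,5)% 1/1 ok
Row 1: (1,0)@ 0/3 unhappy · (1,1)% 0/4 unhappy · (1,2)@ 1/2 ok · (1,3)@ 2/3 ok · (1,4)% 1/3 unhappy
Row 2: (2,0)% 0/3 unhappy · (2,1)@ 0/2 unhappy · (2,3)@ 3/3 ok · (2,4)@ 1/4 unhappy · (2,5)% 0/2 unhappy
Row 3: (3,0)@ 0/2 unhappy · (3,2)% 0/1 unhappy · (3,3)@ 1/4 unhappy · (3,4)% 0/3 unhappy · (3,5)@ 0/2 unhappy
Row 4: (4,0)% 1/3 unhappy · (4,1)@ 0/1 unhappy · (4,3)% 0/1 unhappy
Row 5: (5,0)% 1/1 ok · (5,2)% 0/1 unhappy
Row 6: (6,1)% 0/1 unhappy · (6,2)@ 0/2 unhappy · (6,4)% 1/1 ok · (6,5)% 1/1 ok
Unsatisfied: (0,0), (0,1), (1,0), (1,1), (1,4), (2,0), (2,1), (2,4), (2,5), (3,0), (3,2), (3,3), (3,4), (3,5), (4,0), (4,1), (4,3), (5,2), (6,1), (6,2) — 20 in total.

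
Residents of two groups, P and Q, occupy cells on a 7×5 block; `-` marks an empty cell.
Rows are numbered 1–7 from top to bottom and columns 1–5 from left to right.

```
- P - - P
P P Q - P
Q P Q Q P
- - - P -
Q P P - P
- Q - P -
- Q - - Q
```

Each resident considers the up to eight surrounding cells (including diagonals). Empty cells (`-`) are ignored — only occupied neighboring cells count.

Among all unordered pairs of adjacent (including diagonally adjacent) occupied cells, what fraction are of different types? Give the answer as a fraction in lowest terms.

Scan each occupied cell's neighbors to the right and below (and the two forward diagonals) so each pair is counted once.
From row 1: 1 unlike of 4 pairs (running 1/4).
From row 2: 6 unlike of 12 pairs (running 7/16).
From row 3: 5 unlike of 7 pairs (running 12/23).
From row 4: 0 unlike of 2 pairs (running 12/25).
From row 5: 3 unlike of 7 pairs (running 15/32).
From row 6: 1 unlike of 2 pairs (running 16/34).
Total adjacent occupied pairs: 34; unlike-type pairs: 16.
16/34 reduces to 8/17.

8/17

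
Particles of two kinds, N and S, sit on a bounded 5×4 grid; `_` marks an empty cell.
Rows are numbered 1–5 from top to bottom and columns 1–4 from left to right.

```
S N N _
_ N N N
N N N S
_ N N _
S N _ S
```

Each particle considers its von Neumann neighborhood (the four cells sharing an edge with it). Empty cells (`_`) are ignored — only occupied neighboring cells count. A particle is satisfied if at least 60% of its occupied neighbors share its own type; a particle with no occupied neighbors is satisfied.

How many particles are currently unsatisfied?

5

Row 1: (1,1)S 0/1 ✗ · (1,2)N 2/3 ✓ · (1,3)N 2/2 ✓
Row 2: (2,2)N 3/3 ✓ · (2,3)N 4/4 ✓ · (2,4)N 1/2 ✗
Row 3: (3,1)N 1/1 ✓ · (3,2)N 4/4 ✓ · (3,3)N 3/4 ✓ · (3,4)S 0/2 ✗
Row 4: (4,2)N 3/3 ✓ · (4,3)N 2/2 ✓
Row 5: (5,1)S 0/1 ✗ · (5,2)N 1/2 ✗ · (5,4)S 0/0 ✓
Unsatisfied: (1,1), (2,4), (3,4), (5,1), (5,2) — 5 in total.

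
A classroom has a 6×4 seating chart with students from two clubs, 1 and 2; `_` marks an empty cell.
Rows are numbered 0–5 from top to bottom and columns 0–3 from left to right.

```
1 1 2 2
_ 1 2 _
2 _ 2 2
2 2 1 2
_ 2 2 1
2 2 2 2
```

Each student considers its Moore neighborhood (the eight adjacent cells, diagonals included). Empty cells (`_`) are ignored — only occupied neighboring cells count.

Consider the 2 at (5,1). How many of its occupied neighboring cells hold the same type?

Occupied neighbors of (5,1): (4,1)=2, (4,2)=2, (5,0)=2, (5,2)=2.
Same type (2): 4 of 4.

4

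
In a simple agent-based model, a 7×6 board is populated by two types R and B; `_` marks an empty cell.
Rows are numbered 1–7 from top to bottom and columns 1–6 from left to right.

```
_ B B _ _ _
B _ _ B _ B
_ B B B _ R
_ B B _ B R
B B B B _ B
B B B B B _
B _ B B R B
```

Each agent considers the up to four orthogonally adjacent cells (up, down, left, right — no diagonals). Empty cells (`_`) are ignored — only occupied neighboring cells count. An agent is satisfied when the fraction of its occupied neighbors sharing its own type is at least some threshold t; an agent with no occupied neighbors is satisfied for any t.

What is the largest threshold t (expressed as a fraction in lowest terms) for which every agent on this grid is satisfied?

(1,2)B 1/1
(1,3)B 1/1
(2,1)B — no occupied neighbors
(2,4)B 1/1
(2,6)B 0/1
(3,2)B 2/2
(3,3)B 3/3
(3,4)B 2/2
(3,6)R 1/2
(4,2)B 3/3
(4,3)B 3/3
(4,5)B 0/1
(4,6)R 1/3
(5,1)B 2/2
(5,2)B 4/4
(5,3)B 4/4
(5,4)B 2/2
(5,6)B 0/1
(6,1)B 3/3
(6,2)B 3/3
(6,3)B 4/4
(6,4)B 4/4
(6,5)B 1/2
(7,1)B 1/1
(7,3)B 2/2
(7,4)B 2/3
(7,5)R 0/3
(7,6)B 0/1
The smallest same-type fraction is 0/1 at (2,6), which reduces to 0/1. Any threshold above that leaves this agent unsatisfied.

0/1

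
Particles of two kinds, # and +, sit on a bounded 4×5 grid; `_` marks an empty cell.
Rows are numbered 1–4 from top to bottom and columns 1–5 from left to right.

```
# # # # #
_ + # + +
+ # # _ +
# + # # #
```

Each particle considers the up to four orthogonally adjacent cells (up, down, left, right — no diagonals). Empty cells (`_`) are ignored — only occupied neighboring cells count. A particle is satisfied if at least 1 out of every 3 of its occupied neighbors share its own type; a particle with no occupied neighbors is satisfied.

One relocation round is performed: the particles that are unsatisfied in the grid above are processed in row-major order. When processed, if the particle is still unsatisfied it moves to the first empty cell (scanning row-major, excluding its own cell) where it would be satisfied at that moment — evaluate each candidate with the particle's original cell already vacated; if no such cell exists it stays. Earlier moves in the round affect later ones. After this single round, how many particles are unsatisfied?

Initially unsatisfied (in order): (2,2), (3,1), (3,2), (4,1), (4,2).
  (2,2) → (2,1).
  (3,1): now satisfied by earlier moves; stays.
  (3,2): now satisfied by earlier moves; stays.
  (4,1) → (2,2).
  (4,2) → (3,4).
Resulting grid:
# # # # #
+ # # + +
+ # # + +
_ _ # # #
All satisfied now.

0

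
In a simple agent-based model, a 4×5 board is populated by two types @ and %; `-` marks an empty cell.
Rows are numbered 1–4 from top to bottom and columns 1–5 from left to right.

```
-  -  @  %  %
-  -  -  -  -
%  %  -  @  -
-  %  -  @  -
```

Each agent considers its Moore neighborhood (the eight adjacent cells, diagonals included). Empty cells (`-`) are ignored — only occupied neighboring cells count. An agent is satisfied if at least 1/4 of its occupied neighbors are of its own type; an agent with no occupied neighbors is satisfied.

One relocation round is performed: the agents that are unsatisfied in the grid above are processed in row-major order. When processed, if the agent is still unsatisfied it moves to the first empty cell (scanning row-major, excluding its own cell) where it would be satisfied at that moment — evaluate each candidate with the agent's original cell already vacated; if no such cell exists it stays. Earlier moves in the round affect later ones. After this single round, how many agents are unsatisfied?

Initially unsatisfied (in order): (1,3).
  (1,3) → (1,1).
Resulting grid:
@ - - % %
- - - - -
% % - @ -
- % - @ -
All satisfied now.

0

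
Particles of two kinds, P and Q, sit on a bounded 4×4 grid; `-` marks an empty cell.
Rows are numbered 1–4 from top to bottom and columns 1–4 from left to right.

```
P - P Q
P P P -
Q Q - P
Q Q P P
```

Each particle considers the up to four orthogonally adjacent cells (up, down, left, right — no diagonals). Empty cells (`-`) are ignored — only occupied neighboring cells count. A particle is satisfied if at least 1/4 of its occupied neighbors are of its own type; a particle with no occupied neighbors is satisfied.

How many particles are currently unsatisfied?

(1,1)P 1/1 ✓
(1,3)P 1/2 ✓
(1,4)Q 0/1 ✗
(2,1)P 2/3 ✓
(2,2)P 2/3 ✓
(2,3)P 2/2 ✓
(3,1)Q 2/3 ✓
(3,2)Q 2/3 ✓
(3,4)P 1/1 ✓
(4,1)Q 2/2 ✓
(4,2)Q 2/3 ✓
(4,3)P 1/2 ✓
(4,4)P 2/2 ✓
Unsatisfied: (1,4) — 1 in total.

1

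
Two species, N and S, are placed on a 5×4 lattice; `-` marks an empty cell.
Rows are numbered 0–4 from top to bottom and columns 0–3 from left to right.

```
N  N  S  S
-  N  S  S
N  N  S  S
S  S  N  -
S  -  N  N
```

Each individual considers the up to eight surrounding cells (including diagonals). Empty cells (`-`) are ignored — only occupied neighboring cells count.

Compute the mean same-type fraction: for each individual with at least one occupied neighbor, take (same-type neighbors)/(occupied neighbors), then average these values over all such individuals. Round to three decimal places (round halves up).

Row 0: (0,0)N 2/2 · (0,1)N 2/4 · (0,2)S 3/5 · (0,3)S 3/3
Row 1: (1,1)N 4/7 · (1,2)S 5/8 · (1,3)S 5/5
Row 2: (2,0)N 2/4 · (2,1)N 3/7 · (2,2)S 4/7 · (2,3)S 3/4
Row 3: (3,0)S 2/4 · (3,1)S 3/7 · (3,2)N 3/6
Row 4: (4,0)S 2/2 · (4,2)N 2/3 · (4,3)N 2/2
Sum over 17 individuals: 2/2 + 2/4 + 3/5 + 3/3 + 4/7 + 5/8 + 5/5 + 2/4 + 3/7 + 4/7 + 3/4 + 2/4 + 3/7 + 3/6 + 2/2 + 2/3 + 2/2 = 1397/120; mean = 1397/120 ÷ 17 = 1397/2040 = 0.684803… → 0.685.

0.685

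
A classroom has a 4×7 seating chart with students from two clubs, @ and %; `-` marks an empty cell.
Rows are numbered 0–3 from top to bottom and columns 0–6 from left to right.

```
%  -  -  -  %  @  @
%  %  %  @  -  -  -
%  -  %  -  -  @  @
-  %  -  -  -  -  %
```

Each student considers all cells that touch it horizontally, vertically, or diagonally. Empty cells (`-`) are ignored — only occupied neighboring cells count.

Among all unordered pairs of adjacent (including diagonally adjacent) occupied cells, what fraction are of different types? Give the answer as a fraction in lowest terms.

1/3

Scan each occupied cell's neighbors to the right and below (and the two forward diagonals) so each pair is counted once.
Row 0: %(0,0)–%(1,0)= %(0,0)–%(1,1)= %(0,4)–@(0,5)≠ %(0,4)–@(1,3)≠ @(0,5)–@(0,6)=  → 2/5 unlike.
Row 1: %(1,0)–%(1,1)= %(1,0)–%(2,0)= %(1,1)–%(1,2)= %(1,1)–%(2,2)= %(1,1)–%(2,0)= %(1,2)–@(1,3)≠ %(1,2)–%(2,2)= @(1,3)–%(2,2)≠  → 2/8 unlike.
Row 2: %(2,0)–%(3,1)= %(2,2)–%(3,1)= @(2,5)–@(2,6)= @(2,5)–%(3,6)≠ @(2,6)–%(3,6)≠  → 2/5 unlike.
Total adjacent occupied pairs: 18; unlike-type pairs: 6.
6/18 reduces to 1/3.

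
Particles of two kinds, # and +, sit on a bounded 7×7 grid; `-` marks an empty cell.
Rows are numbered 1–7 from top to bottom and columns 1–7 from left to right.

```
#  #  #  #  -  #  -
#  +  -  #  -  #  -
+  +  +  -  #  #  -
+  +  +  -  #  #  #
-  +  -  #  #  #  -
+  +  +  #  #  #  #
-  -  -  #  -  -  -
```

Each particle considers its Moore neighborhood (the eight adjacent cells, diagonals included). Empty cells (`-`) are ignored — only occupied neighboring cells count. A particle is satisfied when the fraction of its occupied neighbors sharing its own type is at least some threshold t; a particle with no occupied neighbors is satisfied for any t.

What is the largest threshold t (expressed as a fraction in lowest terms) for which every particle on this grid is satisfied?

Row 1: (1,1)# 2/3 · (1,2)# 3/4 · (1,3)# 3/4 · (1,4)# 2/2 · (1,6)# 1/1
Row 2: (2,1)# 2/5 · (2,2)+ 3/7 · (2,4)# 3/4 · (2,6)# 3/3
Row 3: (3,1)+ 4/5 · (3,2)+ 6/7 · (3,3)+ 4/5 · (3,5)# 5/5 · (3,6)# 5/5
Row 4: (4,1)+ 4/4 · (4,2)+ 6/6 · (4,3)+ 4/5 · (4,5)# 6/6 · (4,6)# 6/6 · (4,7)# 3/3
Row 5: (5,2)+ 6/6 · (5,4)# 4/6 · (5,5)# 7/7 · (5,6)# 7/7
Row 6: (6,1)+ 2/2 · (6,2)+ 3/3 · (6,3)+ 2/5 · (6,4)# 4/5 · (6,5)# 6/6 · (6,6)# 4/4 · (6,7)# 2/2
Row 7: (7,4)# 2/3
The smallest same-type fraction is 2/5 at (2,1), which reduces to 2/5. Any threshold above that leaves this particle unsatisfied.

2/5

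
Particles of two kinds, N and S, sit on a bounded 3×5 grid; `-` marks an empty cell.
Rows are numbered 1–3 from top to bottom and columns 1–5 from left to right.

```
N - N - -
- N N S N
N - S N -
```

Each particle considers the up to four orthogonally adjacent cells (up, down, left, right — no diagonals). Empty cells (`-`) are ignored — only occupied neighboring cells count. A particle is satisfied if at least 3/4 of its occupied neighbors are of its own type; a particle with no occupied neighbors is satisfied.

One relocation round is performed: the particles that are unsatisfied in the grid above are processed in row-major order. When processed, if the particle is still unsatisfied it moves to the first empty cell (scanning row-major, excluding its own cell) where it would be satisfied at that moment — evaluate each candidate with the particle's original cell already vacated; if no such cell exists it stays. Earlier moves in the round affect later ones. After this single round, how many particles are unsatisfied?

Initially unsatisfied (in order): (2,3), (2,4), (2,5), (3,3), (3,4).
  (2,3) → (1,2).
  (2,4): no empty cell satisfies it; stays.
  (2,5) → (1,5).
  (3,3): no empty cell satisfies it; stays.
  (3,4) → (2,1).
Resulting grid:
N N N - N
N N - S -
N - S - -
All satisfied now.

0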